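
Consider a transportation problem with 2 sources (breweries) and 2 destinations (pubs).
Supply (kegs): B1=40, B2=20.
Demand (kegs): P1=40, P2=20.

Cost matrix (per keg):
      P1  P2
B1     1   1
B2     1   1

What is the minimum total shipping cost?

60

One minimum-cost allocation:
  B1 to P1: 20 × 1 = 20
  B1 to P2: 20 × 1 = 20
  B2 to P1: 20 × 1 = 20
Total = 20 + 20 + 20 = 60.
(Supply check: B1 ships 40; B2 ships 20.)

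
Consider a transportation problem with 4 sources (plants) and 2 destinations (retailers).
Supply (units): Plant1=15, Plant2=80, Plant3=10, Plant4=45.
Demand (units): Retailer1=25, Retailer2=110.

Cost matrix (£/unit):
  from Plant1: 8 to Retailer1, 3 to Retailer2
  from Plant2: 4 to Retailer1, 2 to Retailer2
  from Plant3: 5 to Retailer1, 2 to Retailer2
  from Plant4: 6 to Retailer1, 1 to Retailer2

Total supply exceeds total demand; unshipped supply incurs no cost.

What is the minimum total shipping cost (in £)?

An optimal shipping plan:
  Plant2–Retailer1: 25 × £4 = £100
  Plant2–Retailer2: 55 × £2 = £110
  Plant3–Retailer2: 10 × £2 = £20
  Plant4–Retailer2: 45 × £1 = £45
Total = 100 + 110 + 20 + 45 = £275.
(Supply check: Plant1 ships 0; Plant2 ships 80; Plant3 ships 10; Plant4 ships 45.)

275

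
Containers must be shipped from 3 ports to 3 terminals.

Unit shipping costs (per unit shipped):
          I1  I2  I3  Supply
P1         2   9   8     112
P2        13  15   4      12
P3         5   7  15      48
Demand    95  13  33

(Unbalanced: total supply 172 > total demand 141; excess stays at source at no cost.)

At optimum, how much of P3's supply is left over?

Minimum-cost shipments:
  P1–I1: 91 × 2 = 182
  P1–I3: 21 × 8 = 168
  P2–I3: 12 × 4 = 48
  P3–I1: 4 × 5 = 20
  P3–I2: 13 × 7 = 91
Total cost = 509.
P3 ships 17 of its 48, leaving 31.

31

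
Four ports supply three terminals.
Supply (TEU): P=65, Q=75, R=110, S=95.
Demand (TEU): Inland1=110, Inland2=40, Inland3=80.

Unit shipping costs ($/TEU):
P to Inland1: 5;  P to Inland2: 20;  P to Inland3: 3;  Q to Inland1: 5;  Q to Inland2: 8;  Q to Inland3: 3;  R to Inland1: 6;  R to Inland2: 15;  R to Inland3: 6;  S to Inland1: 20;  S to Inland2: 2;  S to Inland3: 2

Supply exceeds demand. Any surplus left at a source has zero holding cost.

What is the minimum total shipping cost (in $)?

Optimal allocation:
  P to Inland1: 65 TEU
  Q to Inland1: 45 TEU
  Q to Inland3: 25 TEU
  S to Inland2: 40 TEU
  S to Inland3: 55 TEU
Total cost = $815.

815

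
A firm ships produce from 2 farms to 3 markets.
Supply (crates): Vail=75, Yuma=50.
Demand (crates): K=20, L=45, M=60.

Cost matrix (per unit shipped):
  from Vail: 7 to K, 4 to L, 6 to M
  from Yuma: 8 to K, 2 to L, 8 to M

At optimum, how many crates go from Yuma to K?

Optimal shipments:
  Vail->K: 15 × 7 = 105
  Vail->M: 60 × 6 = 360
  Yuma->K: 5 × 8 = 40
  Yuma->L: 45 × 2 = 90
Total cost = 595.
So Yuma→K carries 5 crates.

5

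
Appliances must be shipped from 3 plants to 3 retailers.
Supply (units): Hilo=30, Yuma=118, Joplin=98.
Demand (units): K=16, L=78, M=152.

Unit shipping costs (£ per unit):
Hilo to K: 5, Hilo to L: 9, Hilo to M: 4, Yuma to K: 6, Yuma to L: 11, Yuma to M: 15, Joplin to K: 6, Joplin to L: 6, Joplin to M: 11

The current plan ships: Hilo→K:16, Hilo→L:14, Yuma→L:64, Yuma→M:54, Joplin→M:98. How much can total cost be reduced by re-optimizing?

364

Current plan cost = 16·5 + 14·9 + 64·11 + 54·15 + 98·11 = £2798.
Optimal plan:
  Hilo→M: 30 × £4 = £120
  Yuma→K: 16 × £6 = £96
  Yuma→M: 102 × £15 = £1530
  Joplin→L: 78 × £6 = £468
  Joplin→M: 20 × £11 = £220
Optimal cost = £2434.
Saving = 2798 − 2434 = £364.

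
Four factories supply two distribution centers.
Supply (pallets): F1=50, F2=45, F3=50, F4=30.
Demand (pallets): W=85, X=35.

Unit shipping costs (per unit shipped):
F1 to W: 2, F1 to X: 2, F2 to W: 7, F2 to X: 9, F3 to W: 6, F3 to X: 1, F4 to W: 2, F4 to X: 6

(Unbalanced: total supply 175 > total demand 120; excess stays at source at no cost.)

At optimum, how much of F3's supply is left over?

10

An optimal plan:
  F1→W: 50 × 2 = 100
  F3→W: 5 × 6 = 30
  F3→X: 35 × 1 = 35
  F4→W: 30 × 2 = 60
Total cost = 225.
F3 ships 40 of its 50, leaving 10.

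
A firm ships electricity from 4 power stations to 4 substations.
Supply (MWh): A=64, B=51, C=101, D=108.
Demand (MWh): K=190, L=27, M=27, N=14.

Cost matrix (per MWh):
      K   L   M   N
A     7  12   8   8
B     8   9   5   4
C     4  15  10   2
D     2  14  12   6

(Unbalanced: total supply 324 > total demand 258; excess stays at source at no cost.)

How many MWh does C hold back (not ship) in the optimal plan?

Minimum-cost shipments:
  A->M: 3 × 8 = 24
  B->L: 27 × 9 = 243
  B->M: 24 × 5 = 120
  C->K: 82 × 4 = 328
  C->N: 14 × 2 = 28
  D->K: 108 × 2 = 216
Total cost = 959.
C ships 96 of its 101, leaving 5.

5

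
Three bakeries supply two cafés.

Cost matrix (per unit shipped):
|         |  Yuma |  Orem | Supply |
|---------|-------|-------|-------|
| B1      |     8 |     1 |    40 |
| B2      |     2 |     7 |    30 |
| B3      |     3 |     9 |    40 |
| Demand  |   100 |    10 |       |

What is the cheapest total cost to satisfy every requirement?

430

Optimal allocation:
  B1 to Yuma: 30 trays
  B1 to Orem: 10 trays
  B2 to Yuma: 30 trays
  B3 to Yuma: 40 trays
Total cost = 430.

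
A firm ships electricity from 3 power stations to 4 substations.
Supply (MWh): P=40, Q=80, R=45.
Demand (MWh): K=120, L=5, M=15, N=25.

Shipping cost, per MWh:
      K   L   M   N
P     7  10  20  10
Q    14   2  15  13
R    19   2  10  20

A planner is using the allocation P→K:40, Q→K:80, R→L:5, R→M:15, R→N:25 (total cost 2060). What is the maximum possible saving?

50

Current plan cost = 40·7 + 80·14 + 5·2 + 15·10 + 25·20 = 2060.
Optimal plan:
  P->K: 40 × 7 = 280
  Q->K: 55 × 14 = 770
  Q->N: 25 × 13 = 325
  R->K: 25 × 19 = 475
  R->L: 5 × 2 = 10
  R->M: 15 × 10 = 150
Optimal cost = 2010.
Saving = 2060 − 2010 = 50.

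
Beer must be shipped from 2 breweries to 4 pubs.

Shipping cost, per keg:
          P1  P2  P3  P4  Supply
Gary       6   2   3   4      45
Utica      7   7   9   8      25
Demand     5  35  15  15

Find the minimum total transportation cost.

An optimal shipping plan:
  Gary→P2: 30 × 2 = 60
  Gary→P3: 15 × 3 = 45
  Utica→P1: 5 × 7 = 35
  Utica→P2: 5 × 7 = 35
  Utica→P4: 15 × 8 = 120
Total = 60 + 45 + 35 + 35 + 120 = 295.

295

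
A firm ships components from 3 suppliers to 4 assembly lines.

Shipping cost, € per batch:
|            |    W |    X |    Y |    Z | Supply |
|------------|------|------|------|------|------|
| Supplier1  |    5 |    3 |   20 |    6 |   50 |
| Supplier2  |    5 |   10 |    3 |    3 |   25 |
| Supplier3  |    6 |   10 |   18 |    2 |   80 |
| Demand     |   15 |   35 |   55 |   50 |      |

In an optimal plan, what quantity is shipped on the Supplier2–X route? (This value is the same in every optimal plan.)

Optimal shipments:
  Supplier1->W: 15 batches
  Supplier1->X: 35 batches
  Supplier2->Y: 25 batches
  Supplier3->Y: 30 batches
  Supplier3->Z: 50 batches
Total cost = €895.
The route Supplier2→X is not used.

0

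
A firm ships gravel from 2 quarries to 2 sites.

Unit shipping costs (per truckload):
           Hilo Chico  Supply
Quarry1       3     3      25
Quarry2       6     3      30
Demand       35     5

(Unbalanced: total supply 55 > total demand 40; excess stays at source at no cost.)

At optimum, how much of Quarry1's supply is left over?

0

Minimum-cost shipments:
  Quarry1->Hilo: 25 truckloads
  Quarry2->Hilo: 10 truckloads
  Quarry2->Chico: 5 truckloads
Total cost = 150.
Quarry1 ships 25 of its 25, leaving 0.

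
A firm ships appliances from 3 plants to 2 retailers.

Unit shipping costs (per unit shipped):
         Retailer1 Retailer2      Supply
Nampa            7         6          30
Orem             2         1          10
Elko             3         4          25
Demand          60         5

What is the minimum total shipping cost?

300

Optimal allocation:
  Nampa to Retailer1: 25 × 7 = 175
  Nampa to Retailer2: 5 × 6 = 30
  Orem to Retailer1: 10 × 2 = 20
  Elko to Retailer1: 25 × 3 = 75
Total = 175 + 30 + 20 + 75 = 300.
(Supply check: Nampa ships 30; Orem ships 10; Elko ships 25.)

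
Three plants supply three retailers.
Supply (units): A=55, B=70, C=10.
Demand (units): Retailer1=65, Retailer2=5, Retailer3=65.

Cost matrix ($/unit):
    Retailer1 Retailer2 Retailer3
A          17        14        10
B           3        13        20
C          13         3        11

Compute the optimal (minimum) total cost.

An optimal shipping plan:
  A→Retailer3: 55 × $10 = $550
  B→Retailer1: 65 × $3 = $195
  B→Retailer3: 5 × $20 = $100
  C→Retailer2: 5 × $3 = $15
  C→Retailer3: 5 × $11 = $55
Total = 550 + 195 + 100 + 15 + 55 = $915.
(Supply check: A ships 55; B ships 70; C ships 10.)

915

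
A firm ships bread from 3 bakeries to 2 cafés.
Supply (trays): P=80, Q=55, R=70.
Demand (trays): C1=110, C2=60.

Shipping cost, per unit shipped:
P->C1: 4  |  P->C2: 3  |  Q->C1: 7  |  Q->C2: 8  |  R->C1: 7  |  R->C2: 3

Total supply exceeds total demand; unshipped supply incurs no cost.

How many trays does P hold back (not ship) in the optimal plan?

Minimum-cost shipments:
  P to C1: 80 trays
  Q to C1: 20 trays
  R to C1: 10 trays
  R to C2: 60 trays
Total cost = 710.
P ships 80 of its 80, leaving 0.

0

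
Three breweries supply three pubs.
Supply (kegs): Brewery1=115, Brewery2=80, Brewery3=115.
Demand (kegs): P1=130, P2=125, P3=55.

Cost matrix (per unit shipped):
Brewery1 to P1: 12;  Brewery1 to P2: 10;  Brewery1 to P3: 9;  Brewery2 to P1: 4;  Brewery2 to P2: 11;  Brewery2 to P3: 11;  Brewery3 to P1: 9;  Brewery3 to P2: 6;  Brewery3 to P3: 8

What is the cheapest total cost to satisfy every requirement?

2205

A cheapest plan:
  Brewery1 to P1: 50 × 12 = 600
  Brewery1 to P2: 10 × 10 = 100
  Brewery1 to P3: 55 × 9 = 495
  Brewery2 to P1: 80 × 4 = 320
  Brewery3 to P2: 115 × 6 = 690
Total = 600 + 100 + 495 + 320 + 690 = 2205.
(Supply check: Brewery1 ships 115; Brewery2 ships 80; Brewery3 ships 115.)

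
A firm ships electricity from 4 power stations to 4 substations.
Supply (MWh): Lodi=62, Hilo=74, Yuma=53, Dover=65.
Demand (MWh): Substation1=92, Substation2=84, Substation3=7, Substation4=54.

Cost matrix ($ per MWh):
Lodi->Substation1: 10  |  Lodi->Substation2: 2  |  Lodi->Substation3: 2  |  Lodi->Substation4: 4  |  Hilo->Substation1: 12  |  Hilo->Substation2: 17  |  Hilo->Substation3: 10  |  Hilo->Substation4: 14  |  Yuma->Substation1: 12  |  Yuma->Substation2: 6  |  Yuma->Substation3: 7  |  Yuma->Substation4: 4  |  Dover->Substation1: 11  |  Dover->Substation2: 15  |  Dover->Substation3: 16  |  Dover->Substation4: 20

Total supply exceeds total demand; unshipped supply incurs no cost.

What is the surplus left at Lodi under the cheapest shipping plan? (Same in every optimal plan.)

Minimum-cost shipments:
  Lodi->Substation2: 62 MWh
  Hilo->Substation1: 27 MWh
  Hilo->Substation3: 7 MWh
  Hilo->Substation4: 23 MWh
  Yuma->Substation2: 22 MWh
  Yuma->Substation4: 31 MWh
  Dover->Substation1: 65 MWh
Total cost = $1811.
Lodi ships 62 of its 62, leaving 0.

0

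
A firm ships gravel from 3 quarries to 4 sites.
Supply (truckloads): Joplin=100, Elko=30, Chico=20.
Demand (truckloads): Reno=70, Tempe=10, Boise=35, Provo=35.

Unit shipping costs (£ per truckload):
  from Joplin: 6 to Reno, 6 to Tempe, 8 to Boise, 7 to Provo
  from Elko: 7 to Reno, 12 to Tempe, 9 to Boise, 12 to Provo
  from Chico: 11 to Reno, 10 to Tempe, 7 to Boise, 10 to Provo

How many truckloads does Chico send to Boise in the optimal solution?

Optimal shipments:
  Joplin–Reno: 40 × £6 = £240
  Joplin–Tempe: 10 × £6 = £60
  Joplin–Boise: 15 × £8 = £120
  Joplin–Provo: 35 × £7 = £245
  Elko–Reno: 30 × £7 = £210
  Chico–Boise: 20 × £7 = £140
Total cost = £1015.
So Chico→Boise carries 20 truckloads.

20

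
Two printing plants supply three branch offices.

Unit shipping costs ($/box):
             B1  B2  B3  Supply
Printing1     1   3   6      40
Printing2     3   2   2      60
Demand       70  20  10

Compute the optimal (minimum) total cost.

An optimal shipping plan:
  Printing1–B1: 40 boxes
  Printing2–B1: 30 boxes
  Printing2–B2: 20 boxes
  Printing2–B3: 10 boxes
Total cost = $190.
(Supply check: Printing1 ships 40; Printing2 ships 60.)

190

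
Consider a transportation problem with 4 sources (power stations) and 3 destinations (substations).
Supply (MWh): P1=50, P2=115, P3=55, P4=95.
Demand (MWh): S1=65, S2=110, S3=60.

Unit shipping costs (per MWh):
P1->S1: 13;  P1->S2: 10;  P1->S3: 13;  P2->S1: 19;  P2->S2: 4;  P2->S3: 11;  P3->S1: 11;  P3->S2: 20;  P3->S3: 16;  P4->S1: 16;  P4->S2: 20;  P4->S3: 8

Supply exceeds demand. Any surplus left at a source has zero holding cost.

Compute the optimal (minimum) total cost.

One minimum-cost allocation:
  P1 to S1: 10 × 13 = 130
  P2 to S2: 110 × 4 = 440
  P3 to S1: 55 × 11 = 605
  P4 to S3: 60 × 8 = 480
Total = 130 + 440 + 605 + 480 = 1655.

1655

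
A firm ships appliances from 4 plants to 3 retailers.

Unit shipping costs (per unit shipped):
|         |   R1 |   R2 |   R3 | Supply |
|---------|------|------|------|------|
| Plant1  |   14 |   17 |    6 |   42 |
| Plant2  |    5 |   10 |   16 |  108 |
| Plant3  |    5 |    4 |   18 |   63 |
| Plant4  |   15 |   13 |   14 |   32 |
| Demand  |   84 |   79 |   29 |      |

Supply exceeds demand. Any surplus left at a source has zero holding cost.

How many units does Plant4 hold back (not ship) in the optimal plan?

32

An optimal plan:
  Plant1 to R3: 29 × 6 = 174
  Plant2 to R1: 84 × 5 = 420
  Plant2 to R2: 16 × 10 = 160
  Plant3 to R2: 63 × 4 = 252
Total cost = 1006.
Plant4 ships 0 of its 32, leaving 32.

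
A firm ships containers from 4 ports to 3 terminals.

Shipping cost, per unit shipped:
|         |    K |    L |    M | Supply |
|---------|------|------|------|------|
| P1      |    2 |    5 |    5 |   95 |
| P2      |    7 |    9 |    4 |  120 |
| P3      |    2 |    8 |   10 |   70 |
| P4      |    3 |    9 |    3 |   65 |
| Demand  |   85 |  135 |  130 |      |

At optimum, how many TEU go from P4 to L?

Solving gives:
  P1→L: 95 TEU
  P2→L: 40 TEU
  P2→M: 80 TEU
  P3→K: 70 TEU
  P4→K: 15 TEU
  P4→M: 50 TEU
Total cost = 1490.
The route P4→L is not used.

0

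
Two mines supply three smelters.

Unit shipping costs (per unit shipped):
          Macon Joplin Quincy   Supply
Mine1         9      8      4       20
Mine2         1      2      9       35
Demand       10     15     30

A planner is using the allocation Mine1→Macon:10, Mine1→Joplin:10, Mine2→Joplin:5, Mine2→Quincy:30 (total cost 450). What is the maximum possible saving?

240

Current plan cost = 10·9 + 10·8 + 5·2 + 30·9 = 450.
Optimal plan:
  Mine1–Quincy: 20 × 4 = 80
  Mine2–Macon: 10 × 1 = 10
  Mine2–Joplin: 15 × 2 = 30
  Mine2–Quincy: 10 × 9 = 90
Optimal cost = 210.
Saving = 450 − 210 = 240.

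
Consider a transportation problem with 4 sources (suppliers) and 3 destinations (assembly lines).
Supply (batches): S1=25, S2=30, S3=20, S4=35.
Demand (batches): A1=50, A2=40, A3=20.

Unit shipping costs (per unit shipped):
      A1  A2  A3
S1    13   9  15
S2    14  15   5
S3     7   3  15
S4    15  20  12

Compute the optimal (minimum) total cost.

1070

A cheapest plan:
  S1→A2: 25 × 9 = 225
  S2→A1: 10 × 14 = 140
  S2→A3: 20 × 5 = 100
  S3→A1: 5 × 7 = 35
  S3→A2: 15 × 3 = 45
  S4→A1: 35 × 15 = 525
Total = 225 + 140 + 100 + 35 + 45 + 525 = 1070.
(Supply check: S1 ships 25; S2 ships 30; S3 ships 20; S4 ships 35.)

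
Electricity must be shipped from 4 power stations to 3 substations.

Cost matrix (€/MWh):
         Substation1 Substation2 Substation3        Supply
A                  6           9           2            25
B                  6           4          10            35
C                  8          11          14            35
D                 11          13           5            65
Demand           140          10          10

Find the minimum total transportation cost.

A cheapest plan:
  A to Substation1: 25 MWh
  B to Substation1: 25 MWh
  B to Substation2: 10 MWh
  C to Substation1: 35 MWh
  D to Substation1: 55 MWh
  D to Substation3: 10 MWh
Total cost = €1275.

1275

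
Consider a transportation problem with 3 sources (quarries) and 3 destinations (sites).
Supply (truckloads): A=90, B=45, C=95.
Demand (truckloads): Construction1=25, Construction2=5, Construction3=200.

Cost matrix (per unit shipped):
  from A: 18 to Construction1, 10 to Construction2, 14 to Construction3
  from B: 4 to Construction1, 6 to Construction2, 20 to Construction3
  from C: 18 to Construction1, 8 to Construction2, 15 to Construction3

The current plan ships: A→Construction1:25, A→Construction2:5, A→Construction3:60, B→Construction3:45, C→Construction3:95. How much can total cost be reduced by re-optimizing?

Current plan cost = 25·18 + 5·10 + 60·14 + 45·20 + 95·15 = 3665.
Optimal plan:
  A–Construction3: 90 × 14 = 1260
  B–Construction1: 25 × 4 = 100
  B–Construction2: 5 × 6 = 30
  B–Construction3: 15 × 20 = 300
  C–Construction3: 95 × 15 = 1425
Optimal cost = 3115.
Saving = 3665 − 3115 = 550.

550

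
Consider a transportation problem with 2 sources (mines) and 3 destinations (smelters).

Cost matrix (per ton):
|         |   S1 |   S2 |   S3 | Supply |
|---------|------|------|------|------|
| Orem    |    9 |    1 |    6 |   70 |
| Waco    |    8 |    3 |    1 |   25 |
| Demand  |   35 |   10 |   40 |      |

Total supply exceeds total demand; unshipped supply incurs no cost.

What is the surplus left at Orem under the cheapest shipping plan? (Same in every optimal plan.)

An optimal plan:
  Orem–S1: 35 × 9 = 315
  Orem–S2: 10 × 1 = 10
  Orem–S3: 15 × 6 = 90
  Waco–S3: 25 × 1 = 25
Total cost = 440.
Orem ships 60 of its 70, leaving 10.

10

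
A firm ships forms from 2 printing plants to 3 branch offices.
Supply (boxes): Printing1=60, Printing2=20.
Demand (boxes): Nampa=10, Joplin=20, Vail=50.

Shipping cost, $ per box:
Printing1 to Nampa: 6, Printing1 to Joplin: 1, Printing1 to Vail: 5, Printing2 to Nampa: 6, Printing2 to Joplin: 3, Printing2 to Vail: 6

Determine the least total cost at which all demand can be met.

An optimal shipping plan:
  Printing1–Joplin: 20 × $1 = $20
  Printing1–Vail: 40 × $5 = $200
  Printing2–Nampa: 10 × $6 = $60
  Printing2–Vail: 10 × $6 = $60
Total = 20 + 200 + 60 + 60 = $340.

340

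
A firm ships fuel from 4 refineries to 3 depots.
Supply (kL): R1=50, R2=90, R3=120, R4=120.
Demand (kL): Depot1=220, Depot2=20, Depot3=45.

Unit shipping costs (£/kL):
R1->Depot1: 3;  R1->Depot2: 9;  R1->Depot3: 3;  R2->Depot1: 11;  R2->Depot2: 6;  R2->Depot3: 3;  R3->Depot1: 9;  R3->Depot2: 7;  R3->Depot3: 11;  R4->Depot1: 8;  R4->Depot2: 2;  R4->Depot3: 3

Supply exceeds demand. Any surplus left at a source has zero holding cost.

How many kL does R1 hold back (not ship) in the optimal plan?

Minimum-cost shipments:
  R1->Depot1: 50 kL
  R2->Depot3: 45 kL
  R3->Depot1: 70 kL
  R4->Depot1: 100 kL
  R4->Depot2: 20 kL
Total cost = £1755.
R1 ships 50 of its 50, leaving 0.

0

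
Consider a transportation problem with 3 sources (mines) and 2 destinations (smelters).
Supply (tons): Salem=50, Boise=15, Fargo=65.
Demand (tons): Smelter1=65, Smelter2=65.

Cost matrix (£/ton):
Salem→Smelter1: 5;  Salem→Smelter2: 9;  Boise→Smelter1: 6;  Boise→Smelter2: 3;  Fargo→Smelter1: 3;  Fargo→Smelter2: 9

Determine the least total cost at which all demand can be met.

Optimal allocation:
  Salem->Smelter2: 50 × £9 = £450
  Boise->Smelter2: 15 × £3 = £45
  Fargo->Smelter1: 65 × £3 = £195
Total = 450 + 45 + 195 = £690.

690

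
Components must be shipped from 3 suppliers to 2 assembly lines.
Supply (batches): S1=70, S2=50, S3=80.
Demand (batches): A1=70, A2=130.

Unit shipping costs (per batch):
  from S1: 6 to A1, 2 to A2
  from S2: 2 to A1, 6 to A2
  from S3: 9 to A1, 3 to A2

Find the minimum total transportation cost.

One minimum-cost allocation:
  S1->A1: 20 × 6 = 120
  S1->A2: 50 × 2 = 100
  S2->A1: 50 × 2 = 100
  S3->A2: 80 × 3 = 240
Total = 120 + 100 + 100 + 240 = 560.
(Supply check: S1 ships 70; S2 ships 50; S3 ships 80.)

560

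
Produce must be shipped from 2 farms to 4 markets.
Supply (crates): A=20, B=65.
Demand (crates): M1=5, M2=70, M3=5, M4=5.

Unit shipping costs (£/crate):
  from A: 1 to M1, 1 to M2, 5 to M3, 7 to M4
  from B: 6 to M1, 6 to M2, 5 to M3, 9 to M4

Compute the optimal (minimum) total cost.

Optimal allocation:
  A to M1: 5 × £1 = £5
  A to M2: 15 × £1 = £15
  B to M2: 55 × £6 = £330
  B to M3: 5 × £5 = £25
  B to M4: 5 × £9 = £45
Total = 5 + 15 + 330 + 25 + 45 = £420.
(Supply check: A ships 20; B ships 65.)

420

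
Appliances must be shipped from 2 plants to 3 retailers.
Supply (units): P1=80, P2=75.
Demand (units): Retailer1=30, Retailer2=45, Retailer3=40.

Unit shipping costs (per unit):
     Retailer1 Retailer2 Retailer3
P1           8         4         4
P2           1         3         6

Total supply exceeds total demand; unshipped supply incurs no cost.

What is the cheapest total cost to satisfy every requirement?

325

An optimal shipping plan:
  P1->Retailer3: 40 × 4 = 160
  P2->Retailer1: 30 × 1 = 30
  P2->Retailer2: 45 × 3 = 135
Total = 160 + 30 + 135 = 325.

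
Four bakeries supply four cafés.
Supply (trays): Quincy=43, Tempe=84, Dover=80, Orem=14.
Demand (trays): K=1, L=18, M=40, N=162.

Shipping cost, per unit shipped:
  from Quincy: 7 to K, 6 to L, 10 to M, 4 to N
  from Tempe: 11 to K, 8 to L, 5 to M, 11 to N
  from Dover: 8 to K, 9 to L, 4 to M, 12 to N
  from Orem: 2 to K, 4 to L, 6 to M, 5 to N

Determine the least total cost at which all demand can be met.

One minimum-cost allocation:
  Quincy→N: 43 trays
  Tempe→N: 84 trays
  Dover→K: 1 trays
  Dover→L: 18 trays
  Dover→M: 40 trays
  Dover→N: 21 trays
  Orem→N: 14 trays
Total cost = 1748.
(Supply check: Quincy ships 43; Tempe ships 84; Dover ships 80; Orem ships 14.)

1748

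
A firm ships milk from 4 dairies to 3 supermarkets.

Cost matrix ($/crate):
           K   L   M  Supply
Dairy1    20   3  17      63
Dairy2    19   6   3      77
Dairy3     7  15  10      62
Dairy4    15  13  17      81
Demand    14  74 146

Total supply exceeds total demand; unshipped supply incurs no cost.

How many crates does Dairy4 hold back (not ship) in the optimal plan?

49

Minimum-cost shipments:
  Dairy1–L: 63 crates
  Dairy2–M: 77 crates
  Dairy3–K: 14 crates
  Dairy3–M: 48 crates
  Dairy4–L: 11 crates
  Dairy4–M: 21 crates
Total cost = $1498.
Dairy4 ships 32 of its 81, leaving 49.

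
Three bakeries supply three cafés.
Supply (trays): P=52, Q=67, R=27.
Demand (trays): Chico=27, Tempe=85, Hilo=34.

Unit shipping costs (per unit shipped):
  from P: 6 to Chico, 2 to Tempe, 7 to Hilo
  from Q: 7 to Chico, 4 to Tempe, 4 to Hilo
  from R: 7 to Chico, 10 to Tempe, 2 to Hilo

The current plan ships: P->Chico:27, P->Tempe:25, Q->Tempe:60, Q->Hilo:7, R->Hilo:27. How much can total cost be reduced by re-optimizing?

27

Current plan cost = 27·6 + 25·2 + 60·4 + 7·4 + 27·2 = 534.
Optimal plan:
  P–Tempe: 52 × 2 = 104
  Q–Chico: 27 × 7 = 189
  Q–Tempe: 33 × 4 = 132
  Q–Hilo: 7 × 4 = 28
  R–Hilo: 27 × 2 = 54
Optimal cost = 507.
Saving = 534 − 507 = 27.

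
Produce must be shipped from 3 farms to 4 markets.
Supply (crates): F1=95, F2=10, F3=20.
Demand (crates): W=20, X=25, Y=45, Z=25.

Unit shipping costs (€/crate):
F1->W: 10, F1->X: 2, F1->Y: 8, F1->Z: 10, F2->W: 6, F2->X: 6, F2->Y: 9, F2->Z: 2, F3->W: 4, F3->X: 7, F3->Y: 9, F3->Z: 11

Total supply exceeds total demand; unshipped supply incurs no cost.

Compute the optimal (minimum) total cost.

660

A cheapest plan:
  F1 to X: 25 crates
  F1 to Y: 45 crates
  F1 to Z: 15 crates
  F2 to Z: 10 crates
  F3 to W: 20 crates
Total cost = €660.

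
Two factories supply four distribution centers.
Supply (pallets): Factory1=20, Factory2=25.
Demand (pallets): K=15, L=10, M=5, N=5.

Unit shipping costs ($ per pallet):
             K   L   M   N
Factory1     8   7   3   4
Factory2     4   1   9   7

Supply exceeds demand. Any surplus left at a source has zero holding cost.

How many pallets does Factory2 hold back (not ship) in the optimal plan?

0

An optimal plan:
  Factory1–M: 5 × $3 = $15
  Factory1–N: 5 × $4 = $20
  Factory2–K: 15 × $4 = $60
  Factory2–L: 10 × $1 = $10
Total cost = $105.
Factory2 ships 25 of its 25, leaving 0.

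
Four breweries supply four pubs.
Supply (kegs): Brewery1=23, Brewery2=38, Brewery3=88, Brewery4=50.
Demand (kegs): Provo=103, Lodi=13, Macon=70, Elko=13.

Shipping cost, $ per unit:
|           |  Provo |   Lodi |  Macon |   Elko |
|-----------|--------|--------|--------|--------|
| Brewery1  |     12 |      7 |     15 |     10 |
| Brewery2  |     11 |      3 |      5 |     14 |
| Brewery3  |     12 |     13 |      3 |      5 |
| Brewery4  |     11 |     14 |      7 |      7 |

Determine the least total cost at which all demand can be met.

1475

A cheapest plan:
  Brewery1–Provo: 23 × $12 = $276
  Brewery2–Provo: 25 × $11 = $275
  Brewery2–Lodi: 13 × $3 = $39
  Brewery3–Provo: 5 × $12 = $60
  Brewery3–Macon: 70 × $3 = $210
  Brewery3–Elko: 13 × $5 = $65
  Brewery4–Provo: 50 × $11 = $550
Total = 276 + 275 + 39 + 60 + 210 + 65 + 550 = $1475.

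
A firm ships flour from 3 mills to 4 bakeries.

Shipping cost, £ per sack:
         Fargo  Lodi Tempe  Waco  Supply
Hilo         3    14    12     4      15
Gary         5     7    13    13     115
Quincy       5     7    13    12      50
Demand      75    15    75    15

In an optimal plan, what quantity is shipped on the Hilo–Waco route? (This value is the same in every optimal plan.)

Solving gives:
  Hilo->Waco: 15 × £4 = £60
  Gary->Fargo: 25 × £5 = £125
  Gary->Lodi: 15 × £7 = £105
  Gary->Tempe: 75 × £13 = £975
  Quincy->Fargo: 50 × £5 = £250
Total cost = £1515.
So Hilo→Waco carries 15 sacks.

15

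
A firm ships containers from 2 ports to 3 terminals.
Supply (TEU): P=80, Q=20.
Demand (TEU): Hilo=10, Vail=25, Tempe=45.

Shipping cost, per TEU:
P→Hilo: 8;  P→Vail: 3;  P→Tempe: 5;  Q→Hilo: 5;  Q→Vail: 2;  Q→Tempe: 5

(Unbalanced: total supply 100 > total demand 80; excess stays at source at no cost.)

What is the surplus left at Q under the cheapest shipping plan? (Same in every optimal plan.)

Minimum-cost shipments:
  P→Vail: 15 TEU
  P→Tempe: 45 TEU
  Q→Hilo: 10 TEU
  Q→Vail: 10 TEU
Total cost = 340.
Q ships 20 of its 20, leaving 0.

0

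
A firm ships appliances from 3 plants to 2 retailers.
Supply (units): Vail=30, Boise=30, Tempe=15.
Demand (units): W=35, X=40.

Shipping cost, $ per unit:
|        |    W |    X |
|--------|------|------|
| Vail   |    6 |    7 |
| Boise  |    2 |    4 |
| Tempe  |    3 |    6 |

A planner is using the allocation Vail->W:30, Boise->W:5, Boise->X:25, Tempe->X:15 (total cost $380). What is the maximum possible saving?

Current plan cost = 30·6 + 5·2 + 25·4 + 15·6 = $380.
Optimal plan:
  Vail->X: 30 units
  Boise->W: 20 units
  Boise->X: 10 units
  Tempe->W: 15 units
Optimal cost = $335.
Saving = 380 − 335 = $45.

45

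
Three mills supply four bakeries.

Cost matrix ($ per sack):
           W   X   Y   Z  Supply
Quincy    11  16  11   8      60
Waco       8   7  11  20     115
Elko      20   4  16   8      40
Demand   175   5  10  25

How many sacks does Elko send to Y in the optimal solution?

10

The minimum-cost plan:
  Quincy->W: 60 × $11 = $660
  Waco->W: 115 × $8 = $920
  Elko->X: 5 × $4 = $20
  Elko->Y: 10 × $16 = $160
  Elko->Z: 25 × $8 = $200
Total cost = $1960.
So Elko→Y carries 10 sacks.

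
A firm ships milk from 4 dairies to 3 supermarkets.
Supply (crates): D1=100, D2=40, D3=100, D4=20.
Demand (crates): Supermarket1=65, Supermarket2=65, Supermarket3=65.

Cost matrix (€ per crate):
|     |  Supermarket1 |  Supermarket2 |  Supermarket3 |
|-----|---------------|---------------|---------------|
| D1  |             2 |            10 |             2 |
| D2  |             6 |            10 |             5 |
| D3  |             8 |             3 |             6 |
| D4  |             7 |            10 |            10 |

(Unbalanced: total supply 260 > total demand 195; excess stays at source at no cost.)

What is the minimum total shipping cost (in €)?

545

An optimal shipping plan:
  D1–Supermarket1: 65 × €2 = €130
  D1–Supermarket3: 35 × €2 = €70
  D2–Supermarket3: 30 × €5 = €150
  D3–Supermarket2: 65 × €3 = €195
Total = 130 + 70 + 150 + 195 = €545.
(Supply check: D1 ships 100; D2 ships 30; D3 ships 65; D4 ships 0.)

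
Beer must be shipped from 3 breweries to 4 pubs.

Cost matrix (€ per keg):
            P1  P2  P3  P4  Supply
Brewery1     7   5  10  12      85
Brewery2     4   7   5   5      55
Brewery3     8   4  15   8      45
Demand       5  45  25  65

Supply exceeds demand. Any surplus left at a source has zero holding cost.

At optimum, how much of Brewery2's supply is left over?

An optimal plan:
  Brewery1→P1: 5 × €7 = €35
  Brewery1→P2: 35 × €5 = €175
  Brewery2→P3: 25 × €5 = €125
  Brewery2→P4: 30 × €5 = €150
  Brewery3→P2: 10 × €4 = €40
  Brewery3→P4: 35 × €8 = €280
Total cost = €805.
Brewery2 ships 55 of its 55, leaving 0.

0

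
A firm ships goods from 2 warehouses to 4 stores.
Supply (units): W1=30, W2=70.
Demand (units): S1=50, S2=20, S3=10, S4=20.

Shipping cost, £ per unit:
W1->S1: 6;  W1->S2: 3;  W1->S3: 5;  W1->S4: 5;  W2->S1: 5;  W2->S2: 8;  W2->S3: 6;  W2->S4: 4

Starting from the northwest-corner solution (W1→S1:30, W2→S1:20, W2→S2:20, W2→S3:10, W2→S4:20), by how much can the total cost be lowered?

140

Current plan cost = 30·6 + 20·5 + 20·8 + 10·6 + 20·4 = £580.
Optimal plan:
  W1→S2: 20 × £3 = £60
  W1→S3: 10 × £5 = £50
  W2→S1: 50 × £5 = £250
  W2→S4: 20 × £4 = £80
Optimal cost = £440.
Saving = 580 − 440 = £140.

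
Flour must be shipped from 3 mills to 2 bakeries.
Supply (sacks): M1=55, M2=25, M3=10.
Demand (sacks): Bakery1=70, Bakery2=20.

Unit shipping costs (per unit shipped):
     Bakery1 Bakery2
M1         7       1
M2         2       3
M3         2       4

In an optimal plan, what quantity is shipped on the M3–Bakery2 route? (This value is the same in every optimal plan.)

0

Solving gives:
  M1->Bakery1: 35 × 7 = 245
  M1->Bakery2: 20 × 1 = 20
  M2->Bakery1: 25 × 2 = 50
  M3->Bakery1: 10 × 2 = 20
Total cost = 335.
The route M3→Bakery2 is not used.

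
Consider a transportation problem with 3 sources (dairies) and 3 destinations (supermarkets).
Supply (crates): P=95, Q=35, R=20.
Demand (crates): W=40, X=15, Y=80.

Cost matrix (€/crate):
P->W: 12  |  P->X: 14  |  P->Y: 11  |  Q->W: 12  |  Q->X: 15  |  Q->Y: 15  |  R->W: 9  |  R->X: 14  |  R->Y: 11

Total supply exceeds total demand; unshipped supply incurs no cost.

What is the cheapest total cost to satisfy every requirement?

1510

One minimum-cost allocation:
  P->X: 15 × €14 = €210
  P->Y: 80 × €11 = €880
  Q->W: 20 × €12 = €240
  R->W: 20 × €9 = €180
Total = 210 + 880 + 240 + 180 = €1510.
(Supply check: P ships 95; Q ships 20; R ships 20.)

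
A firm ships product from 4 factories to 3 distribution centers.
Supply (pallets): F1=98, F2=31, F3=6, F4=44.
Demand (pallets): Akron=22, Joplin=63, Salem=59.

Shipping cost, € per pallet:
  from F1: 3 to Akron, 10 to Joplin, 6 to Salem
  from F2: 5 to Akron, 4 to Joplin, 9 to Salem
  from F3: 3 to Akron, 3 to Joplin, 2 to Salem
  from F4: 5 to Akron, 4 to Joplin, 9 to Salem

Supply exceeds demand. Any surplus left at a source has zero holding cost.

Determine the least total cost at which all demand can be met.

648

Optimal allocation:
  F1->Akron: 22 × €3 = €66
  F1->Salem: 53 × €6 = €318
  F2->Joplin: 19 × €4 = €76
  F3->Salem: 6 × €2 = €12
  F4->Joplin: 44 × €4 = €176
Total = 66 + 318 + 76 + 12 + 176 = €648.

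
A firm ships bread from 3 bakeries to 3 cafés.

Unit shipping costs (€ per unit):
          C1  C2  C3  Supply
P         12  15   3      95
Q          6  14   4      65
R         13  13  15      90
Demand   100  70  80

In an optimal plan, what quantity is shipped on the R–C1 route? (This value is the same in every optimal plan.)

20

Solving gives:
  P–C1: 15 × €12 = €180
  P–C3: 80 × €3 = €240
  Q–C1: 65 × €6 = €390
  R–C1: 20 × €13 = €260
  R–C2: 70 × €13 = €910
Total cost = €1980.
So R→C1 carries 20 trays.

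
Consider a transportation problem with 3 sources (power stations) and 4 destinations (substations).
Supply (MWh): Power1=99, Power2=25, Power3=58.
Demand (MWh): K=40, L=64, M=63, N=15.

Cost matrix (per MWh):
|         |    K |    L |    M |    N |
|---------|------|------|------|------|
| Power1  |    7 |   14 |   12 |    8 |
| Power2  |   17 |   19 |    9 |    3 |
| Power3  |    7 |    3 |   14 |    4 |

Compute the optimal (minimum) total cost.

An optimal shipping plan:
  Power1–K: 40 MWh
  Power1–L: 6 MWh
  Power1–M: 53 MWh
  Power2–M: 10 MWh
  Power2–N: 15 MWh
  Power3–L: 58 MWh
Total cost = 1309.
(Supply check: Power1 ships 99; Power2 ships 25; Power3 ships 58.)

1309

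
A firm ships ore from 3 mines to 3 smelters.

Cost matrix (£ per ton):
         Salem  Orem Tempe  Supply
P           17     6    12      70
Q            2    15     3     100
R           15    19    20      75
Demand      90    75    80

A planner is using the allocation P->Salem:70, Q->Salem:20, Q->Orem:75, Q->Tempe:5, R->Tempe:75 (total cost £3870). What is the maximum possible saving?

2025

Current plan cost = 70·17 + 20·2 + 75·15 + 5·3 + 75·20 = £3870.
Optimal plan:
  P–Orem: 70 × £6 = £420
  Q–Salem: 20 × £2 = £40
  Q–Tempe: 80 × £3 = £240
  R–Salem: 70 × £15 = £1050
  R–Orem: 5 × £19 = £95
Optimal cost = £1845.
Saving = 3870 − 1845 = £2025.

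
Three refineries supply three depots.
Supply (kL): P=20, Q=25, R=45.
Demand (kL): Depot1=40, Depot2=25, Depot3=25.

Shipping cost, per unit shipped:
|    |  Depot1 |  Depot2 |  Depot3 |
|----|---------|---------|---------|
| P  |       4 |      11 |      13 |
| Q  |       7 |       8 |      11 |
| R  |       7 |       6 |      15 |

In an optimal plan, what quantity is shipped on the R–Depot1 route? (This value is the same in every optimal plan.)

20

Optimal shipments:
  P->Depot1: 20 × 4 = 80
  Q->Depot3: 25 × 11 = 275
  R->Depot1: 20 × 7 = 140
  R->Depot2: 25 × 6 = 150
Total cost = 645.
So R→Depot1 carries 20 kL.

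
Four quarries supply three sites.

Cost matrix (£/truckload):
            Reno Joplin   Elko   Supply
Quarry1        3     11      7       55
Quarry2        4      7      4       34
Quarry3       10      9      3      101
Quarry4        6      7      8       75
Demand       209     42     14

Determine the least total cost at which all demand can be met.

Optimal allocation:
  Quarry1–Reno: 55 truckloads
  Quarry2–Reno: 34 truckloads
  Quarry3–Reno: 45 truckloads
  Quarry3–Joplin: 42 truckloads
  Quarry3–Elko: 14 truckloads
  Quarry4–Reno: 75 truckloads
Total cost = £1621.

1621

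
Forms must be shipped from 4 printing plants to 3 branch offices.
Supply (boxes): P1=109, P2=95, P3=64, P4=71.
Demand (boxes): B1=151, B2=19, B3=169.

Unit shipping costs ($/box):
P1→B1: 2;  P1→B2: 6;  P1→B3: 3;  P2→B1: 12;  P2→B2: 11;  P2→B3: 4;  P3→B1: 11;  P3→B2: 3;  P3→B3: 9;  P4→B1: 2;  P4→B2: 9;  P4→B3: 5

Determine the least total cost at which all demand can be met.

One minimum-cost allocation:
  P1→B1: 80 boxes
  P1→B3: 29 boxes
  P2→B3: 95 boxes
  P3→B2: 19 boxes
  P3→B3: 45 boxes
  P4→B1: 71 boxes
Total cost = $1231.

1231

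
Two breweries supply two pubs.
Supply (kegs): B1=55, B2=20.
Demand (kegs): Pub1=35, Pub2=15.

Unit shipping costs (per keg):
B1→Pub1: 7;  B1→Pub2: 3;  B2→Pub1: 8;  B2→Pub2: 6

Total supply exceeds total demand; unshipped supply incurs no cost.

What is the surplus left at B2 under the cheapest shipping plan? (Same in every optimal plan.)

20

An optimal plan:
  B1→Pub1: 35 × 7 = 245
  B1→Pub2: 15 × 3 = 45
Total cost = 290.
B2 ships 0 of its 20, leaving 20.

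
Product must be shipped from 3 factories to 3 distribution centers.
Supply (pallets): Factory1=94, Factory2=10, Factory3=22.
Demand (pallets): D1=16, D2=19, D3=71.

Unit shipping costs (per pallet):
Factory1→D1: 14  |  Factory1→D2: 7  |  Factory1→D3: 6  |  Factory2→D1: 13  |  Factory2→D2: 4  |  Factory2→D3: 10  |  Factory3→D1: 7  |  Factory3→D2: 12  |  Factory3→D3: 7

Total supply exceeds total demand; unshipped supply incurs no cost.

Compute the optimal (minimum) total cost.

641

A cheapest plan:
  Factory1 to D2: 9 × 7 = 63
  Factory1 to D3: 71 × 6 = 426
  Factory2 to D2: 10 × 4 = 40
  Factory3 to D1: 16 × 7 = 112
Total = 63 + 426 + 40 + 112 = 641.
(Supply check: Factory1 ships 80; Factory2 ships 10; Factory3 ships 16.)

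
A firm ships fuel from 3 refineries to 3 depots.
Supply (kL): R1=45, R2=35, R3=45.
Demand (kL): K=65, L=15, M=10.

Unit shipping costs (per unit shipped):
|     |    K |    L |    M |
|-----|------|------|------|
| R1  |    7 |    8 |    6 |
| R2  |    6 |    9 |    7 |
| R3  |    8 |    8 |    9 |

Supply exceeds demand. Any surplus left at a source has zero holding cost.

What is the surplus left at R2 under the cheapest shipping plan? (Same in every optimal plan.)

0

Minimum-cost shipments:
  R1–K: 30 × 7 = 210
  R1–L: 5 × 8 = 40
  R1–M: 10 × 6 = 60
  R2–K: 35 × 6 = 210
  R3–L: 10 × 8 = 80
Total cost = 600.
R2 ships 35 of its 35, leaving 0.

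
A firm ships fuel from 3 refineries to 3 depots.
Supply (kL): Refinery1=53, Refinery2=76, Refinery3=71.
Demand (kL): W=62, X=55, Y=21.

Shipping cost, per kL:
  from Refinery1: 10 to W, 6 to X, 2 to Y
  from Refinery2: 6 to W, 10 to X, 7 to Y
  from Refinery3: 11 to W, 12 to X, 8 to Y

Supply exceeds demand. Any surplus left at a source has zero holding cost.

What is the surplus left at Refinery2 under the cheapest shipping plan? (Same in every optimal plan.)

An optimal plan:
  Refinery1->X: 41 kL
  Refinery1->Y: 12 kL
  Refinery2->W: 62 kL
  Refinery2->X: 14 kL
  Refinery3->Y: 9 kL
Total cost = 854.
Refinery2 ships 76 of its 76, leaving 0.

0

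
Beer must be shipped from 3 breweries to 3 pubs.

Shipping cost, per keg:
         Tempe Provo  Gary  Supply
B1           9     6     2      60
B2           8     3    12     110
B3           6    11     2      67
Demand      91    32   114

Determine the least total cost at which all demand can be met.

Optimal allocation:
  B1→Gary: 60 kegs
  B2→Tempe: 78 kegs
  B2→Provo: 32 kegs
  B3→Tempe: 13 kegs
  B3→Gary: 54 kegs
Total cost = 1026.

1026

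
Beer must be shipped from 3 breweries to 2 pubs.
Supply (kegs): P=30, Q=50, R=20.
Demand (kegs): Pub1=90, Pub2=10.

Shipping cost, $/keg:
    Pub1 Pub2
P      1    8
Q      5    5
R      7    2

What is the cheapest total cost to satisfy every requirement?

370

An optimal shipping plan:
  P–Pub1: 30 × $1 = $30
  Q–Pub1: 50 × $5 = $250
  R–Pub1: 10 × $7 = $70
  R–Pub2: 10 × $2 = $20
Total = 30 + 250 + 70 + 20 = $370.
(Supply check: P ships 30; Q ships 50; R ships 20.)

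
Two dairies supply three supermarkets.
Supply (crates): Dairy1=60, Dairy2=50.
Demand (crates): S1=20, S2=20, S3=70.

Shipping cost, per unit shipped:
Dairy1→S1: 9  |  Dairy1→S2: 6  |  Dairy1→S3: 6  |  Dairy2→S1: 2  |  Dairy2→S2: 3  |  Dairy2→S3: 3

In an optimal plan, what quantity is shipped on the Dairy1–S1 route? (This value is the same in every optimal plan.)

Solving gives:
  Dairy1 to S2: 20 × 6 = 120
  Dairy1 to S3: 40 × 6 = 240
  Dairy2 to S1: 20 × 2 = 40
  Dairy2 to S3: 30 × 3 = 90
Total cost = 490.
The route Dairy1→S1 is not used.

0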